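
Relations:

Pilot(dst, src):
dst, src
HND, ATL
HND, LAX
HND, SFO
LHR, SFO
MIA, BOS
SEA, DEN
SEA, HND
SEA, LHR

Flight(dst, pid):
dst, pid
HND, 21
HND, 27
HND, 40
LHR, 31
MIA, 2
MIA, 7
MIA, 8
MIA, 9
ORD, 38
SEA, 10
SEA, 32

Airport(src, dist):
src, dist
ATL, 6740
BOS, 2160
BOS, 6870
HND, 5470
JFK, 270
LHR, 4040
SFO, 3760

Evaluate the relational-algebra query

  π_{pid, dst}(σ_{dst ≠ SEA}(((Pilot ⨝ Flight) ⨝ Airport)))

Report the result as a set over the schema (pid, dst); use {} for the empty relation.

{(2, MIA), (21, HND), (27, HND), (31, LHR), (40, HND), (7, MIA), (8, MIA), (9, MIA)}

Pilot ⋈ Flight (natural join on dst): {(HND, ATL, 21), (HND, ATL, 27), (HND, ATL, 40), (HND, LAX, 21), (HND, LAX, 27), (HND, LAX, 40), (HND, SFO, 21), (HND, SFO, 27), (HND, SFO, 40), (LHR, SFO, 31), (MIA, BOS, 2), (MIA, BOS, 7), (MIA, BOS, 8), (MIA, BOS, 9), (SEA, DEN, 10), (SEA, DEN, 32), (SEA, HND, 10), (SEA, HND, 32), (SEA, LHR, 10), (SEA, LHR, 32)}
(Pilot ⨝ Flight) ⋈ Airport (natural join on src): {(HND, ATL, 21, 6740), (HND, ATL, 27, 6740), (HND, ATL, 40, 6740), (HND, SFO, 21, 3760), (HND, SFO, 27, 3760), (HND, SFO, 40, 3760), (LHR, SFO, 31, 3760), (MIA, BOS, 2, 2160), (MIA, BOS, 2, 6870), (MIA, BOS, 7, 2160), (MIA, BOS, 7, 6870), (MIA, BOS, 8, 2160), (MIA, BOS, 8, 6870), (MIA, BOS, 9, 2160), (MIA, BOS, 9, 6870), (SEA, HND, 10, 5470), (SEA, HND, 32, 5470), (SEA, LHR, 10, 4040), (SEA, LHR, 32, 4040)}
Filtering on dst ≠ SEA leaves {(HND, ATL, 21, 6740), (HND, ATL, 27, 6740), (HND, ATL, 40, 6740), (HND, SFO, 21, 3760), (HND, SFO, 27, 3760), (HND, SFO, 40, 3760), (LHR, SFO, 31, 3760), (MIA, BOS, 2, 2160), (MIA, BOS, 2, 6870), (MIA, BOS, 7, 2160), (MIA, BOS, 7, 6870), (MIA, BOS, 8, 2160), (MIA, BOS, 8, 6870), (MIA, BOS, 9, 2160), (MIA, BOS, 9, 6870)}.
π[pid, dst]: project onto (pid, dst) (7 duplicate(s) eliminated) → {(2, MIA), (21, HND), (27, HND), (31, LHR), (40, HND), (7, MIA), (8, MIA), (9, MIA)}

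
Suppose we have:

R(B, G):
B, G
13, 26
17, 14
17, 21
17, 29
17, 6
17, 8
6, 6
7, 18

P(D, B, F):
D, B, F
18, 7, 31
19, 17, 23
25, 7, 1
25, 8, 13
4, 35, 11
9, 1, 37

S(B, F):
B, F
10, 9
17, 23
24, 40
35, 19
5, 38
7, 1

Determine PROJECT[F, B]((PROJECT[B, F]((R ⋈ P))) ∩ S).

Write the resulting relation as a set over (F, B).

R ⋈ P (natural join on B): {(17, 14, 19, 23), (17, 21, 19, 23), (17, 29, 19, 23), (17, 6, 19, 23), (17, 8, 19, 23), (7, 18, 18, 31), (7, 18, 25, 1)}
π[B, F]: project onto (B, F) (4 duplicate(s) eliminated) → {(17, 23), (7, 1), (7, 31)}
Set intersection of the two operands is {(17, 23), (7, 1)}.
π[F, B]: project onto (F, B) → {(1, 7), (23, 17)}

{(1, 7), (23, 17)}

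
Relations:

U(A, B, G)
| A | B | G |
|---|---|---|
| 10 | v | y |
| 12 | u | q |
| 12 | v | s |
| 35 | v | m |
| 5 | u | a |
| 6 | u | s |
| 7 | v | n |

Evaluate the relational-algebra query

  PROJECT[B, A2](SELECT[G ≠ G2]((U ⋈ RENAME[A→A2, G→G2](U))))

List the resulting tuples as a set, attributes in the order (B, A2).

{(u, 12), (u, 5), (u, 6), (v, 10), (v, 12), (v, 35), (v, 7)}

ρ[A→A2, G→G2]: schema becomes (A2, B, G2); tuples unchanged.
Natural join on B: {(10, v, y, 10, y), (10, v, y, 12, s), (10, v, y, 35, m), (10, v, y, 7, n), (12, u, q, 12, q), (12, u, q, 5, a), (12, u, q, 6, s), (12, v, s, 10, y), (12, v, s, 12, s), (12, v, s, 35, m), (12, v, s, 7, n), (35, v, m, 10, y), (35, v, m, 12, s), (35, v, m, 35, m), (35, v, m, 7, n), (5, u, a, 12, q), (5, u, a, 5, a), (5, u, a, 6, s), (6, u, s, 12, q), (6, u, s, 5, a), (6, u, s, 6, s), (7, v, n, 10, y), (7, v, n, 12, s), (7, v, n, 35, m), (7, v, n, 7, n)}
Selection G ≠ G2: {(10, v, y, 12, s), (10, v, y, 35, m), (10, v, y, 7, n), (12, u, q, 5, a), (12, u, q, 6, s), (12, v, s, 10, y), (12, v, s, 35, m), (12, v, s, 7, n), (35, v, m, 10, y), (35, v, m, 12, s), (35, v, m, 7, n), (5, u, a, 12, q), (5, u, a, 6, s), (6, u, s, 12, q), (6, u, s, 5, a), (7, v, n, 10, y), (7, v, n, 12, s), (7, v, n, 35, m)}
Projecting to B, A2 (11 duplicate(s) eliminated): {(u, 12), (u, 5), (u, 6), (v, 10), (v, 12), (v, 35), (v, 7)}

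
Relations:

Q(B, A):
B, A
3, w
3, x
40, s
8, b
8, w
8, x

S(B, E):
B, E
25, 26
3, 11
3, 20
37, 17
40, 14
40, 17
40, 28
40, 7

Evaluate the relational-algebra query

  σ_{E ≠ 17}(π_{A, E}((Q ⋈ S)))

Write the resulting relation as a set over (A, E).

{(s, 14), (s, 28), (s, 7), (w, 11), (w, 20), (x, 11), (x, 20)}

Natural join on B: {(3, w, 11), (3, w, 20), (3, x, 11), (3, x, 20), (40, s, 14), (40, s, 17), (40, s, 28), (40, s, 7)}
Projecting to A, E: {(s, 14), (s, 17), (s, 28), (s, 7), (w, 11), (w, 20), (x, 11), (x, 20)}
Selection E ≠ 17: {(s, 14), (s, 28), (s, 7), (w, 11), (w, 20), (x, 11), (x, 20)}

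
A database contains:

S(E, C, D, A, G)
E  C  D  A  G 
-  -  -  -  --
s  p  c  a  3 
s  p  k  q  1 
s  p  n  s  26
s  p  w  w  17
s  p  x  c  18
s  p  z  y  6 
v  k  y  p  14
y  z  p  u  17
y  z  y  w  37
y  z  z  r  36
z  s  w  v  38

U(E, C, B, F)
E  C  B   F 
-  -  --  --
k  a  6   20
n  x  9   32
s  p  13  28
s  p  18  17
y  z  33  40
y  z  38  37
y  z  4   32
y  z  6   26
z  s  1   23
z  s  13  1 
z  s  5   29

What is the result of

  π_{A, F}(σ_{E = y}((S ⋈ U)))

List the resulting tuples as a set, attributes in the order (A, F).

{(r, 26), (r, 32), (r, 37), (r, 40), (u, 26), (u, 32), (u, 37), (u, 40), (w, 26), (w, 32), (w, 37), (w, 40)}

Natural join on E, C: {(s, p, c, a, 3, 13, 28), (s, p, c, a, 3, 18, 17), (s, p, k, q, 1, 13, 28), (s, p, k, q, 1, 18, 17), (s, p, n, s, 26, 13, 28), (s, p, n, s, 26, 18, 17), (s, p, w, w, 17, 13, 28), (s, p, w, w, 17, 18, 17), (s, p, x, c, 18, 13, 28), (s, p, x, c, 18, 18, 17), (s, p, z, y, 6, 13, 28), (s, p, z, y, 6, 18, 17), (y, z, p, u, 17, 33, 40), (y, z, p, u, 17, 38, 37), (y, z, p, u, 17, 4, 32), (y, z, p, u, 17, 6, 26), (y, z, y, w, 37, 33, 40), (y, z, y, w, 37, 38, 37), (y, z, y, w, 37, 4, 32), (y, z, y, w, 37, 6, 26), (y, z, z, r, 36, 33, 40), (y, z, z, r, 36, 38, 37), (y, z, z, r, 36, 4, 32), (y, z, z, r, 36, 6, 26), (z, s, w, v, 38, 1, 23), (z, s, w, v, 38, 13, 1), (z, s, w, v, 38, 5, 29)}
σ[E = y]: keep tuples satisfying E = y → {(y, z, p, u, 17, 33, 40), (y, z, p, u, 17, 38, 37), (y, z, p, u, 17, 4, 32), (y, z, p, u, 17, 6, 26), (y, z, y, w, 37, 33, 40), (y, z, y, w, 37, 38, 37), (y, z, y, w, 37, 4, 32), (y, z, y, w, 37, 6, 26), (y, z, z, r, 36, 33, 40), (y, z, z, r, 36, 38, 37), (y, z, z, r, 36, 4, 32), (y, z, z, r, 36, 6, 26)}
π_{A, F} gives {(r, 26), (r, 32), (r, 37), (r, 40), (u, 26), (u, 32), (u, 37), (u, 40), (w, 26), (w, 32), (w, 37), (w, 40)}.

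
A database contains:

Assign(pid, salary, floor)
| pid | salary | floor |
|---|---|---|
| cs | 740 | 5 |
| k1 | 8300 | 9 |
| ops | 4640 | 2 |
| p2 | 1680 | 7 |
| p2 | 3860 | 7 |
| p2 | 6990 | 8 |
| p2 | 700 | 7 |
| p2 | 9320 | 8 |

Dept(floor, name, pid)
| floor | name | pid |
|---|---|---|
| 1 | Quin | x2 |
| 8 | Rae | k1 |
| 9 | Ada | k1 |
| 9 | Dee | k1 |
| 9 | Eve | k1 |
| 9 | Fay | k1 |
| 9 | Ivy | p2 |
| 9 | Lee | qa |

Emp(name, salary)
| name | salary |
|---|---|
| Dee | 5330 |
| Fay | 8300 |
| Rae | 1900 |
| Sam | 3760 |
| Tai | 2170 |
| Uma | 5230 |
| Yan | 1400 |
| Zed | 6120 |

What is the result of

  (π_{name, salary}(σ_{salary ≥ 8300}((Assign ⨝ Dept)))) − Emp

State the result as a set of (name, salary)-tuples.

{(Ada, 8300), (Dee, 8300), (Eve, 8300)}

Joining Assign and Dept on pid, floor yields {(k1, 8300, 9, Ada), (k1, 8300, 9, Dee), (k1, 8300, 9, Eve), (k1, 8300, 9, Fay)}.
Selection salary ≥ 8300: {(k1, 8300, 9, Ada), (k1, 8300, 9, Dee), (k1, 8300, 9, Eve), (k1, 8300, 9, Fay)}
π[name, salary]: project onto (name, salary) → {(Ada, 8300), (Dee, 8300), (Eve, 8300), (Fay, 8300)}
Set difference of the two operands is {(Ada, 8300), (Dee, 8300), (Eve, 8300)}.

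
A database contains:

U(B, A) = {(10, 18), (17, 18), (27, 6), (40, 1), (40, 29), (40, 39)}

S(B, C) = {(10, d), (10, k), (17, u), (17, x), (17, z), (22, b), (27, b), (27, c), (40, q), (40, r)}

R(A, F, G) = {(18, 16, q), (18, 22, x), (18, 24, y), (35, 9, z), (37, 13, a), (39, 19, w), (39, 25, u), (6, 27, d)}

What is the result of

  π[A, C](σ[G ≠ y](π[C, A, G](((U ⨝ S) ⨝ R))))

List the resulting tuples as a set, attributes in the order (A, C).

U ⋈ S (natural join on B): {(10, 18, d), (10, 18, k), (17, 18, u), (17, 18, x), (17, 18, z), (27, 6, b), (27, 6, c), (40, 1, q), (40, 1, r), (40, 29, q), (40, 29, r), (40, 39, q), (40, 39, r)}
(U ⨝ S) ⋈ R (natural join on A): {(10, 18, d, 16, q), (10, 18, d, 22, x), (10, 18, d, 24, y), (10, 18, k, 16, q), (10, 18, k, 22, x), (10, 18, k, 24, y), (17, 18, u, 16, q), (17, 18, u, 22, x), (17, 18, u, 24, y), (17, 18, x, 16, q), (17, 18, x, 22, x), (17, 18, x, 24, y), (17, 18, z, 16, q), (17, 18, z, 22, x), (17, 18, z, 24, y), (27, 6, b, 27, d), (27, 6, c, 27, d), (40, 39, q, 19, w), (40, 39, q, 25, u), (40, 39, r, 19, w), (40, 39, r, 25, u)}
Projecting to C, A, G: {(b, 6, d), (c, 6, d), (d, 18, q), (d, 18, x), (d, 18, y), (k, 18, q), (k, 18, x), (k, 18, y), (q, 39, u), (q, 39, w), (r, 39, u), (r, 39, w), (u, 18, q), (u, 18, x), (u, 18, y), (x, 18, q), (x, 18, x), (x, 18, y), (z, 18, q), (z, 18, x), (z, 18, y)}
Selection G ≠ y: {(b, 6, d), (c, 6, d), (d, 18, q), (d, 18, x), (k, 18, q), (k, 18, x), (q, 39, u), (q, 39, w), (r, 39, u), (r, 39, w), (u, 18, q), (u, 18, x), (x, 18, q), (x, 18, x), (z, 18, q), (z, 18, x)}
Projecting to A, C (7 duplicate(s) eliminated): {(18, d), (18, k), (18, u), (18, x), (18, z), (39, q), (39, r), (6, b), (6, c)}

{(18, d), (18, k), (18, u), (18, x), (18, z), (39, q), (39, r), (6, b), (6, c)}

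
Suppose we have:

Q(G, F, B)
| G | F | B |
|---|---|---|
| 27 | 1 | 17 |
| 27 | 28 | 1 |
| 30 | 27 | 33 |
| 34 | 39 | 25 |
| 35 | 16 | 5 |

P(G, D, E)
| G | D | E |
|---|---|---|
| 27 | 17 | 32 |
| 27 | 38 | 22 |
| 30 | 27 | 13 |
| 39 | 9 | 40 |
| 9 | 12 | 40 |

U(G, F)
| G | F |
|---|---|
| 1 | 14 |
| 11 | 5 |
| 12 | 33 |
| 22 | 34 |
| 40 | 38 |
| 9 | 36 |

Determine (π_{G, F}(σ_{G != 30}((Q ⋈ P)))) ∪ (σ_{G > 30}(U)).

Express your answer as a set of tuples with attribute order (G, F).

Joining Q and P on G yields {(27, 1, 17, 17, 32), (27, 1, 17, 38, 22), (27, 28, 1, 17, 32), (27, 28, 1, 38, 22), (30, 27, 33, 27, 13)}.
σ[G != 30]: keep tuples satisfying G != 30 → {(27, 1, 17, 17, 32), (27, 1, 17, 38, 22), (27, 28, 1, 17, 32), (27, 28, 1, 38, 22)}
π_{G, F} gives {(27, 1), (27, 28)} (2 duplicate(s) eliminated).
σ[G > 30]: keep tuples satisfying G > 30 → {(40, 38)}
Union: {(27, 1), (27, 28)} with {(40, 38)} → {(27, 1), (27, 28), (40, 38)}

{(27, 1), (27, 28), (40, 38)}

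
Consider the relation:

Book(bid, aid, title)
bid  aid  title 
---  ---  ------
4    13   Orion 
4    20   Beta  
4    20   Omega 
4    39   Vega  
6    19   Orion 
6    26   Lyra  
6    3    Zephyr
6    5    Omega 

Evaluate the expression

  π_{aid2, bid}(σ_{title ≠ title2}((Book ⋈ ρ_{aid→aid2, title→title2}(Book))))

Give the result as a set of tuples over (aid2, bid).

ρ[aid→aid2, title→title2]: schema becomes (bid, aid2, title2); tuples unchanged.
Joining Book and ρ_{aid→aid2, title→title2}(Book) on bid yields {(4, 13, Orion, 13, Orion), (4, 13, Orion, 20, Beta), (4, 13, Orion, 20, Omega), (4, 13, Orion, 39, Vega), (4, 20, Beta, 13, Orion), (4, 20, Beta, 20, Beta), (4, 20, Beta, 20, Omega), (4, 20, Beta, 39, Vega), (4, 20, Omega, 13, Orion), (4, 20, Omega, 20, Beta), (4, 20, Omega, 20, Omega), (4, 20, Omega, 39, Vega), (4, 39, Vega, 13, Orion), (4, 39, Vega, 20, Beta), (4, 39, Vega, 20, Omega), (4, 39, Vega, 39, Vega), (6, 19, Orion, 19, Orion), (6, 19, Orion, 26, Lyra), (6, 19, Orion, 3, Zephyr), (6, 19, Orion, 5, Omega), (6, 26, Lyra, 19, Orion), (6, 26, Lyra, 26, Lyra), (6, 26, Lyra, 3, Zephyr), (6, 26, Lyra, 5, Omega), (6, 3, Zephyr, 19, Orion), (6, 3, Zephyr, 26, Lyra), (6, 3, Zephyr, 3, Zephyr), (6, 3, Zephyr, 5, Omega), (6, 5, Omega, 19, Orion), (6, 5, Omega, 26, Lyra), (6, 5, Omega, 3, Zephyr), (6, 5, Omega, 5, Omega)}.
Apply σ_{title ≠ title2}; surviving tuples: {(4, 13, Orion, 20, Beta), (4, 13, Orion, 20, Omega), (4, 13, Orion, 39, Vega), (4, 20, Beta, 13, Orion), (4, 20, Beta, 20, Omega), (4, 20, Beta, 39, Vega), (4, 20, Omega, 13, Orion), (4, 20, Omega, 20, Beta), (4, 20, Omega, 39, Vega), (4, 39, Vega, 13, Orion), (4, 39, Vega, 20, Beta), (4, 39, Vega, 20, Omega), (6, 19, Orion, 26, Lyra), (6, 19, Orion, 3, Zephyr), (6, 19, Orion, 5, Omega), (6, 26, Lyra, 19, Orion), (6, 26, Lyra, 3, Zephyr), (6, 26, Lyra, 5, Omega), (6, 3, Zephyr, 19, Orion), (6, 3, Zephyr, 26, Lyra), (6, 3, Zephyr, 5, Omega), (6, 5, Omega, 19, Orion), (6, 5, Omega, 26, Lyra), (6, 5, Omega, 3, Zephyr)}
Keep only column(s) aid2, bid (17 duplicate(s) eliminated): {(13, 4), (19, 6), (20, 4), (26, 6), (3, 6), (39, 4), (5, 6)}

{(13, 4), (19, 6), (20, 4), (26, 6), (3, 6), (39, 4), (5, 6)}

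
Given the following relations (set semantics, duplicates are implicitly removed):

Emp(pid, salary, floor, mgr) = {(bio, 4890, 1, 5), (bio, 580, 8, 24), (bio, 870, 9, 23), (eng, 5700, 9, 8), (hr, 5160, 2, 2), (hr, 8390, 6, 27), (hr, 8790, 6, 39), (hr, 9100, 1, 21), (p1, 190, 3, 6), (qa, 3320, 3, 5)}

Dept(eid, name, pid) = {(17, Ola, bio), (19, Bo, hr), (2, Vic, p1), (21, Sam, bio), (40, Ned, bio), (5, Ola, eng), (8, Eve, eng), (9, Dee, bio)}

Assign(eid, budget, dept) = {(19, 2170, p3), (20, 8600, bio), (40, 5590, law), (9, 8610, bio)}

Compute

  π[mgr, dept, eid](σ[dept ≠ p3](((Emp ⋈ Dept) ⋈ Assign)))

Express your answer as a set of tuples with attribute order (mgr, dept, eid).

{(23, bio, 9), (23, law, 40), (24, bio, 9), (24, law, 40), (5, bio, 9), (5, law, 40)}

Natural join on pid: {(bio, 4890, 1, 5, 17, Ola), (bio, 4890, 1, 5, 21, Sam), (bio, 4890, 1, 5, 40, Ned), (bio, 4890, 1, 5, 9, Dee), (bio, 580, 8, 24, 17, Ola), (bio, 580, 8, 24, 21, Sam), (bio, 580, 8, 24, 40, Ned), (bio, 580, 8, 24, 9, Dee), (bio, 870, 9, 23, 17, Ola), (bio, 870, 9, 23, 21, Sam), (bio, 870, 9, 23, 40, Ned), (bio, 870, 9, 23, 9, Dee), (eng, 5700, 9, 8, 5, Ola), (eng, 5700, 9, 8, 8, Eve), (hr, 5160, 2, 2, 19, Bo), (hr, 8390, 6, 27, 19, Bo), (hr, 8790, 6, 39, 19, Bo), (hr, 9100, 1, 21, 19, Bo), (p1, 190, 3, 6, 2, Vic)}
Natural join on eid: {(bio, 4890, 1, 5, 40, Ned, 5590, law), (bio, 4890, 1, 5, 9, Dee, 8610, bio), (bio, 580, 8, 24, 40, Ned, 5590, law), (bio, 580, 8, 24, 9, Dee, 8610, bio), (bio, 870, 9, 23, 40, Ned, 5590, law), (bio, 870, 9, 23, 9, Dee, 8610, bio), (hr, 5160, 2, 2, 19, Bo, 2170, p3), (hr, 8390, 6, 27, 19, Bo, 2170, p3), (hr, 8790, 6, 39, 19, Bo, 2170, p3), (hr, 9100, 1, 21, 19, Bo, 2170, p3)}
σ[dept ≠ p3]: keep tuples satisfying dept ≠ p3 → {(bio, 4890, 1, 5, 40, Ned, 5590, law), (bio, 4890, 1, 5, 9, Dee, 8610, bio), (bio, 580, 8, 24, 40, Ned, 5590, law), (bio, 580, 8, 24, 9, Dee, 8610, bio), (bio, 870, 9, 23, 40, Ned, 5590, law), (bio, 870, 9, 23, 9, Dee, 8610, bio)}
π_{mgr, dept, eid} gives {(23, bio, 9), (23, law, 40), (24, bio, 9), (24, law, 40), (5, bio, 9), (5, law, 40)}.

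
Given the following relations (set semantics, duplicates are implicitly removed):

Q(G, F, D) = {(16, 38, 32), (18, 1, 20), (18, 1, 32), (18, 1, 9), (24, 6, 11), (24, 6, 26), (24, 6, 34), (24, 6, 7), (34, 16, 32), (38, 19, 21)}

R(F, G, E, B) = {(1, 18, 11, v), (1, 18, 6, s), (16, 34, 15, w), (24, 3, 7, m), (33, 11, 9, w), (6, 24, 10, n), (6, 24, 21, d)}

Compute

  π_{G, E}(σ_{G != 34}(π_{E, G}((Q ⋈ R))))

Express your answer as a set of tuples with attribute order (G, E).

Natural join on G, F: {(18, 1, 20, 11, v), (18, 1, 20, 6, s), (18, 1, 32, 11, v), (18, 1, 32, 6, s), (18, 1, 9, 11, v), (18, 1, 9, 6, s), (24, 6, 11, 10, n), (24, 6, 11, 21, d), (24, 6, 26, 10, n), (24, 6, 26, 21, d), (24, 6, 34, 10, n), (24, 6, 34, 21, d), (24, 6, 7, 10, n), (24, 6, 7, 21, d), (34, 16, 32, 15, w)}
Keep only column(s) E, G (10 duplicate(s) eliminated): {(10, 24), (11, 18), (15, 34), (21, 24), (6, 18)}
Filtering on G != 34 leaves {(10, 24), (11, 18), (21, 24), (6, 18)}.
Keep only column(s) G, E: {(18, 11), (18, 6), (24, 10), (24, 21)}

{(18, 11), (18, 6), (24, 10), (24, 21)}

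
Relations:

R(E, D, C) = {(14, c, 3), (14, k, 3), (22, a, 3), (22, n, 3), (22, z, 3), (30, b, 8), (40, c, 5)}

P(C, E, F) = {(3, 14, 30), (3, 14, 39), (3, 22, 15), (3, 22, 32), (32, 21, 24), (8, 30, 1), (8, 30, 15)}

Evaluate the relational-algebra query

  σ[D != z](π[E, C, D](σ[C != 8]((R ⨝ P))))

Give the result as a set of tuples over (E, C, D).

R ⋈ P (natural join on E, C): {(14, c, 3, 30), (14, c, 3, 39), (14, k, 3, 30), (14, k, 3, 39), (22, a, 3, 15), (22, a, 3, 32), (22, n, 3, 15), (22, n, 3, 32), (22, z, 3, 15), (22, z, 3, 32), (30, b, 8, 1), (30, b, 8, 15)}
Apply σ_{C != 8}; surviving tuples: {(14, c, 3, 30), (14, c, 3, 39), (14, k, 3, 30), (14, k, 3, 39), (22, a, 3, 15), (22, a, 3, 32), (22, n, 3, 15), (22, n, 3, 32), (22, z, 3, 15), (22, z, 3, 32)}
π_{E, C, D} gives {(14, 3, c), (14, 3, k), (22, 3, a), (22, 3, n), (22, 3, z)} (5 duplicate(s) eliminated).
Apply σ_{D != z}; surviving tuples: {(14, 3, c), (14, 3, k), (22, 3, a), (22, 3, n)}

{(14, 3, c), (14, 3, k), (22, 3, a), (22, 3, n)}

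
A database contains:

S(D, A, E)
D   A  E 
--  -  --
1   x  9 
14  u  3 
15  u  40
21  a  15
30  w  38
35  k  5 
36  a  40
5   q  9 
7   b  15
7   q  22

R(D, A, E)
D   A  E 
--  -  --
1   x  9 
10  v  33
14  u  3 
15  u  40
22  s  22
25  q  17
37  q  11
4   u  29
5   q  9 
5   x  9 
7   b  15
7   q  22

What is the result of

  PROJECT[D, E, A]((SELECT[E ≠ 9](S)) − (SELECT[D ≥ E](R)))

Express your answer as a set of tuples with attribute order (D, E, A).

{(15, 40, u), (21, 15, a), (30, 38, w), (35, 5, k), (36, 40, a), (7, 15, b), (7, 22, q)}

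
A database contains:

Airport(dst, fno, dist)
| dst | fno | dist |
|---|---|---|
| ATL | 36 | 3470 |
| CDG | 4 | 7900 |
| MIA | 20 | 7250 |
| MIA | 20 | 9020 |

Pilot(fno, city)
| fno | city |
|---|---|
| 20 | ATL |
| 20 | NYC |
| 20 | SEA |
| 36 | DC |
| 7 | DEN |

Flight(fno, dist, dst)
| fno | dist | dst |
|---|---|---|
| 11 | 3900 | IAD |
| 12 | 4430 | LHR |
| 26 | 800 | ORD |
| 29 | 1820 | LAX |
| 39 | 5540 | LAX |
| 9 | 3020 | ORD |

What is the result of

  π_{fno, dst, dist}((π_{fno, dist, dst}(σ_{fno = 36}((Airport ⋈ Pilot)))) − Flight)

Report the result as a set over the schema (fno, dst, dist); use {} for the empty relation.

Airport ⋈ Pilot (natural join on fno): {(ATL, 36, 3470, DC), (MIA, 20, 7250, ATL), (MIA, 20, 7250, NYC), (MIA, 20, 7250, SEA), (MIA, 20, 9020, ATL), (MIA, 20, 9020, NYC), (MIA, 20, 9020, SEA)}
Selection fno = 36: {(ATL, 36, 3470, DC)}
Keep only column(s) fno, dist, dst: {(36, 3470, ATL)}
Set difference of the two operands is {(36, 3470, ATL)}.
Keep only column(s) fno, dst, dist: {(36, ATL, 3470)}

{(36, ATL, 3470)}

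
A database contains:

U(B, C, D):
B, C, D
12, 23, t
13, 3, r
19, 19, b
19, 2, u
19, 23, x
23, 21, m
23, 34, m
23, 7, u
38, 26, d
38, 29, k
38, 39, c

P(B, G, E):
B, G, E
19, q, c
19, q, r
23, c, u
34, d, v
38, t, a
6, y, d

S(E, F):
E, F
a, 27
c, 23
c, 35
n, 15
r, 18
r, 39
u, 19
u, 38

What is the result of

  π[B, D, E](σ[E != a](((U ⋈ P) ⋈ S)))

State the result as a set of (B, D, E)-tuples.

U ⋈ P (natural join on B): {(19, 19, b, q, c), (19, 19, b, q, r), (19, 2, u, q, c), (19, 2, u, q, r), (19, 23, x, q, c), (19, 23, x, q, r), (23, 21, m, c, u), (23, 34, m, c, u), (23, 7, u, c, u), (38, 26, d, t, a), (38, 29, k, t, a), (38, 39, c, t, a)}
(U ⋈ P) ⋈ S (natural join on E): {(19, 19, b, q, c, 23), (19, 19, b, q, c, 35), (19, 19, b, q, r, 18), (19, 19, b, q, r, 39), (19, 2, u, q, c, 23), (19, 2, u, q, c, 35), (19, 2, u, q, r, 18), (19, 2, u, q, r, 39), (19, 23, x, q, c, 23), (19, 23, x, q, c, 35), (19, 23, x, q, r, 18), (19, 23, x, q, r, 39), (23, 21, m, c, u, 19), (23, 21, m, c, u, 38), (23, 34, m, c, u, 19), (23, 34, m, c, u, 38), (23, 7, u, c, u, 19), (23, 7, u, c, u, 38), (38, 26, d, t, a, 27), (38, 29, k, t, a, 27), (38, 39, c, t, a, 27)}
Selection E != a: {(19, 19, b, q, c, 23), (19, 19, b, q, c, 35), (19, 19, b, q, r, 18), (19, 19, b, q, r, 39), (19, 2, u, q, c, 23), (19, 2, u, q, c, 35), (19, 2, u, q, r, 18), (19, 2, u, q, r, 39), (19, 23, x, q, c, 23), (19, 23, x, q, c, 35), (19, 23, x, q, r, 18), (19, 23, x, q, r, 39), (23, 21, m, c, u, 19), (23, 21, m, c, u, 38), (23, 34, m, c, u, 19), (23, 34, m, c, u, 38), (23, 7, u, c, u, 19), (23, 7, u, c, u, 38)}
π_{B, D, E} gives {(19, b, c), (19, b, r), (19, u, c), (19, u, r), (19, x, c), (19, x, r), (23, m, u), (23, u, u)} (10 duplicate(s) eliminated).

{(19, b, c), (19, b, r), (19, u, c), (19, u, r), (19, x, c), (19, x, r), (23, m, u), (23, u, u)}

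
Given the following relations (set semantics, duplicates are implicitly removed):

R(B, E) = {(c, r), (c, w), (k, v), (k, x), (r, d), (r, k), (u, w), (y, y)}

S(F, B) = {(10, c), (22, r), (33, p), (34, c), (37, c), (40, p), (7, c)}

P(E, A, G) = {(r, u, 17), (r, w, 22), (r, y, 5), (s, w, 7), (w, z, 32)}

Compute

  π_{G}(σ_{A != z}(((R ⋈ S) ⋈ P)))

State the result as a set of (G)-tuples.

{17, 22, 5}

R ⋈ S (natural join on B): {(c, r, 10), (c, r, 34), (c, r, 37), (c, r, 7), (c, w, 10), (c, w, 34), (c, w, 37), (c, w, 7), (r, d, 22), (r, k, 22)}
(R ⋈ S) ⋈ P (natural join on E): {(c, r, 10, u, 17), (c, r, 10, w, 22), (c, r, 10, y, 5), (c, r, 34, u, 17), (c, r, 34, w, 22), (c, r, 34, y, 5), (c, r, 37, u, 17), (c, r, 37, w, 22), (c, r, 37, y, 5), (c, r, 7, u, 17), (c, r, 7, w, 22), (c, r, 7, y, 5), (c, w, 10, z, 32), (c, w, 34, z, 32), (c, w, 37, z, 32), (c, w, 7, z, 32)}
Apply σ_{A != z}; surviving tuples: {(c, r, 10, u, 17), (c, r, 10, w, 22), (c, r, 10, y, 5), (c, r, 34, u, 17), (c, r, 34, w, 22), (c, r, 34, y, 5), (c, r, 37, u, 17), (c, r, 37, w, 22), (c, r, 37, y, 5), (c, r, 7, u, 17), (c, r, 7, w, 22), (c, r, 7, y, 5)}
Projecting to G (9 duplicate(s) eliminated): {17, 22, 5}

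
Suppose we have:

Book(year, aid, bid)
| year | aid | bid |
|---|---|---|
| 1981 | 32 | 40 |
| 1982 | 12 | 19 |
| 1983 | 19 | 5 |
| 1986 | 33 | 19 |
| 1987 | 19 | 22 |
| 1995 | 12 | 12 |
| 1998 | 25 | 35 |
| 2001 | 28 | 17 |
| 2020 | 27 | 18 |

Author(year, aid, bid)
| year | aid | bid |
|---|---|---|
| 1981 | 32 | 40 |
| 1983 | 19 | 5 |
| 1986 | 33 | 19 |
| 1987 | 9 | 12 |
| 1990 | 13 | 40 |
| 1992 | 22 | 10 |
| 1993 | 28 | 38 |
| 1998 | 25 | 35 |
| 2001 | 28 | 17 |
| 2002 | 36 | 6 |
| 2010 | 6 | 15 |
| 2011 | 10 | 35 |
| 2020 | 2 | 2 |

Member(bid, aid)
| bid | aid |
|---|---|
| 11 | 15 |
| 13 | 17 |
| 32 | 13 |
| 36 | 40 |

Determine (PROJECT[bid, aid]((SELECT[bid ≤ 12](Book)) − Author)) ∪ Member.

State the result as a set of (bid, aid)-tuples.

σ[bid ≤ 12]: keep tuples satisfying bid ≤ 12 → {(1983, 19, 5), (1995, 12, 12)}
Set difference of the two operands is {(1995, 12, 12)}.
Projecting to bid, aid: {(12, 12)}
Set union of the two operands is {(11, 15), (12, 12), (13, 17), (32, 13), (36, 40)}.

{(11, 15), (12, 12), (13, 17), (32, 13), (36, 40)}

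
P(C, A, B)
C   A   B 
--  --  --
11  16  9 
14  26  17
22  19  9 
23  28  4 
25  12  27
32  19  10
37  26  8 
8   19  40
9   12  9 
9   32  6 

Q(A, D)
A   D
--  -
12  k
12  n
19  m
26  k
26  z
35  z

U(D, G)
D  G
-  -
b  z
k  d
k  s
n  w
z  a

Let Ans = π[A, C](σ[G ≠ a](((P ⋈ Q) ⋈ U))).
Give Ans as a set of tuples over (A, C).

P ⋈ Q (natural join on A): {(14, 26, 17, k), (14, 26, 17, z), (22, 19, 9, m), (25, 12, 27, k), (25, 12, 27, n), (32, 19, 10, m), (37, 26, 8, k), (37, 26, 8, z), (8, 19, 40, m), (9, 12, 9, k), (9, 12, 9, n)}
(P ⋈ Q) ⋈ U (natural join on D): {(14, 26, 17, k, d), (14, 26, 17, k, s), (14, 26, 17, z, a), (25, 12, 27, k, d), (25, 12, 27, k, s), (25, 12, 27, n, w), (37, 26, 8, k, d), (37, 26, 8, k, s), (37, 26, 8, z, a), (9, 12, 9, k, d), (9, 12, 9, k, s), (9, 12, 9, n, w)}
Apply σ_{G ≠ a}; surviving tuples: {(14, 26, 17, k, d), (14, 26, 17, k, s), (25, 12, 27, k, d), (25, 12, 27, k, s), (25, 12, 27, n, w), (37, 26, 8, k, d), (37, 26, 8, k, s), (9, 12, 9, k, d), (9, 12, 9, k, s), (9, 12, 9, n, w)}
π[A, C]: project onto (A, C) (6 duplicate(s) eliminated) → {(12, 25), (12, 9), (26, 14), (26, 37)}

{(12, 25), (12, 9), (26, 14), (26, 37)}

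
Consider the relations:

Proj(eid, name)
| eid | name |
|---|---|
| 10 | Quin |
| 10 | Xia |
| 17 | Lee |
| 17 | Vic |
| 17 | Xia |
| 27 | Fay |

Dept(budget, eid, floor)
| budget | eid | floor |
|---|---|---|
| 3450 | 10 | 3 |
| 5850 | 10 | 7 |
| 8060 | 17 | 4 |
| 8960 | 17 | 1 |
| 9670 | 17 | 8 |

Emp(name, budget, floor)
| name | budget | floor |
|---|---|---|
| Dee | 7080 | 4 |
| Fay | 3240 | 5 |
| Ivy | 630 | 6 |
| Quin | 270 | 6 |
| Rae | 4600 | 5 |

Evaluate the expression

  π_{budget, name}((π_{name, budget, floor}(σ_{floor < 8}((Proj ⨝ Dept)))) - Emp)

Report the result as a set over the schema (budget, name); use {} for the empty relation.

Proj ⋈ Dept (natural join on eid): {(10, Quin, 3450, 3), (10, Quin, 5850, 7), (10, Xia, 3450, 3), (10, Xia, 5850, 7), (17, Lee, 8060, 4), (17, Lee, 8960, 1), (17, Lee, 9670, 8), (17, Vic, 8060, 4), (17, Vic, 8960, 1), (17, Vic, 9670, 8), (17, Xia, 8060, 4), (17, Xia, 8960, 1), (17, Xia, 9670, 8)}
Apply σ_{floor < 8}; surviving tuples: {(10, Quin, 3450, 3), (10, Quin, 5850, 7), (10, Xia, 3450, 3), (10, Xia, 5850, 7), (17, Lee, 8060, 4), (17, Lee, 8960, 1), (17, Vic, 8060, 4), (17, Vic, 8960, 1), (17, Xia, 8060, 4), (17, Xia, 8960, 1)}
π_{name, budget, floor} gives {(Lee, 8060, 4), (Lee, 8960, 1), (Quin, 3450, 3), (Quin, 5850, 7), (Vic, 8060, 4), (Vic, 8960, 1), (Xia, 3450, 3), (Xia, 5850, 7), (Xia, 8060, 4), (Xia, 8960, 1)}.
Taking the difference: {(Lee, 8060, 4), (Lee, 8960, 1), (Quin, 3450, 3), (Quin, 5850, 7), (Vic, 8060, 4), (Vic, 8960, 1), (Xia, 3450, 3), (Xia, 5850, 7), (Xia, 8060, 4), (Xia, 8960, 1)}
π_{budget, name} gives {(3450, Quin), (3450, Xia), (5850, Quin), (5850, Xia), (8060, Lee), (8060, Vic), (8060, Xia), (8960, Lee), (8960, Vic), (8960, Xia)}.

{(3450, Quin), (3450, Xia), (5850, Quin), (5850, Xia), (8060, Lee), (8060, Vic), (8060, Xia), (8960, Lee), (8960, Vic), (8960, Xia)}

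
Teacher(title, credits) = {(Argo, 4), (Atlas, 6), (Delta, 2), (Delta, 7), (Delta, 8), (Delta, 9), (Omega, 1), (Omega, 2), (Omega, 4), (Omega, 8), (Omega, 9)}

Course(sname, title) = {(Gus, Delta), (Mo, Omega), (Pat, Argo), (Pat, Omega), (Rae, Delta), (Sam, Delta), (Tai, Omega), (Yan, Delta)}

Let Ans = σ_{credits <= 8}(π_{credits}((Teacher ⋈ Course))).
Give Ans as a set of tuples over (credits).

Teacher ⋈ Course (natural join on title): {(Argo, 4, Pat), (Delta, 2, Gus), (Delta, 2, Rae), (Delta, 2, Sam), (Delta, 2, Yan), (Delta, 7, Gus), (Delta, 7, Rae), (Delta, 7, Sam), (Delta, 7, Yan), (Delta, 8, Gus), (Delta, 8, Rae), (Delta, 8, Sam), (Delta, 8, Yan), (Delta, 9, Gus), (Delta, 9, Rae), (Delta, 9, Sam), (Delta, 9, Yan), (Omega, 1, Mo), (Omega, 1, Pat), (Omega, 1, Tai), (Omega, 2, Mo), (Omega, 2, Pat), (Omega, 2, Tai), (Omega, 4, Mo), (Omega, 4, Pat), (Omega, 4, Tai), (Omega, 8, Mo), (Omega, 8, Pat), (Omega, 8, Tai), (Omega, 9, Mo), (Omega, 9, Pat), (Omega, 9, Tai)}
π_{credits} gives {1, 2, 4, 7, 8, 9} (26 duplicate(s) eliminated).
Selection credits <= 8: {1, 2, 4, 7, 8}

{1, 2, 4, 7, 8}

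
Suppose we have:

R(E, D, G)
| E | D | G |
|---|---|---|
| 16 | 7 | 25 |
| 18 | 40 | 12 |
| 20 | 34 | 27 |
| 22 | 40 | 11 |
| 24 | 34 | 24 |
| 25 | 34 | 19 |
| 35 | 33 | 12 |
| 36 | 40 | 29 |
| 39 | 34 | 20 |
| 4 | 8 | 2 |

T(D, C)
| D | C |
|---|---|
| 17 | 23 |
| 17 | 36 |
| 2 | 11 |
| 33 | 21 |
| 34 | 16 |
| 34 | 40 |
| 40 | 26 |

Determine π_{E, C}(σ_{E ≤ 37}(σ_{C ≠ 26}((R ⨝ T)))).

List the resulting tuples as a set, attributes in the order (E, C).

{(20, 16), (20, 40), (24, 16), (24, 40), (25, 16), (25, 40), (35, 21)}

Joining R and T on D yields {(18, 40, 12, 26), (20, 34, 27, 16), (20, 34, 27, 40), (22, 40, 11, 26), (24, 34, 24, 16), (24, 34, 24, 40), (25, 34, 19, 16), (25, 34, 19, 40), (35, 33, 12, 21), (36, 40, 29, 26), (39, 34, 20, 16), (39, 34, 20, 40)}.
Filtering on C ≠ 26 leaves {(20, 34, 27, 16), (20, 34, 27, 40), (24, 34, 24, 16), (24, 34, 24, 40), (25, 34, 19, 16), (25, 34, 19, 40), (35, 33, 12, 21), (39, 34, 20, 16), (39, 34, 20, 40)}.
Filtering on E ≤ 37 leaves {(20, 34, 27, 16), (20, 34, 27, 40), (24, 34, 24, 16), (24, 34, 24, 40), (25, 34, 19, 16), (25, 34, 19, 40), (35, 33, 12, 21)}.
π[E, C]: project onto (E, C) → {(20, 16), (20, 40), (24, 16), (24, 40), (25, 16), (25, 40), (35, 21)}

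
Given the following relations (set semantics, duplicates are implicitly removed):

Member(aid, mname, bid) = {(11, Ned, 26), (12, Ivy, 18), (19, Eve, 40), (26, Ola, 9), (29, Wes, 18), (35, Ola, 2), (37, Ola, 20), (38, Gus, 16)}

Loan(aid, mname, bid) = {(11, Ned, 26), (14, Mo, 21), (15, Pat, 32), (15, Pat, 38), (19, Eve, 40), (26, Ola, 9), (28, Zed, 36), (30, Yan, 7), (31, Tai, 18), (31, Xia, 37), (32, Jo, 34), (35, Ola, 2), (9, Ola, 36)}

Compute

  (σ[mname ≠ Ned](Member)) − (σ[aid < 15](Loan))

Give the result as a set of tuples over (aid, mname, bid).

σ[mname ≠ Ned]: keep tuples satisfying mname ≠ Ned → {(12, Ivy, 18), (19, Eve, 40), (26, Ola, 9), (29, Wes, 18), (35, Ola, 2), (37, Ola, 20), (38, Gus, 16)}
σ[aid < 15]: keep tuples satisfying aid < 15 → {(11, Ned, 26), (14, Mo, 21), (9, Ola, 36)}
Taking the difference: {(12, Ivy, 18), (19, Eve, 40), (26, Ola, 9), (29, Wes, 18), (35, Ola, 2), (37, Ola, 20), (38, Gus, 16)}

{(12, Ivy, 18), (19, Eve, 40), (26, Ola, 9), (29, Wes, 18), (35, Ola, 2), (37, Ola, 20), (38, Gus, 16)}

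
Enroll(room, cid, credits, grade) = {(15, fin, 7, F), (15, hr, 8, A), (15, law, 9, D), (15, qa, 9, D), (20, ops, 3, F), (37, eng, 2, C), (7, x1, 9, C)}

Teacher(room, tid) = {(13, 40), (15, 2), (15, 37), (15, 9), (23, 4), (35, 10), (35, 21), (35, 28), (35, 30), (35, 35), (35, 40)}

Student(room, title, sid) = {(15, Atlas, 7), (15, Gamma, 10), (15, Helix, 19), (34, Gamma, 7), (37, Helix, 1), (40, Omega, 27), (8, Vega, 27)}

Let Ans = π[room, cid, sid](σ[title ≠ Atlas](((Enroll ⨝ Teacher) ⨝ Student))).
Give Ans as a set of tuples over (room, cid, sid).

{(15, fin, 10), (15, fin, 19), (15, hr, 10), (15, hr, 19), (15, law, 10), (15, law, 19), (15, qa, 10), (15, qa, 19)}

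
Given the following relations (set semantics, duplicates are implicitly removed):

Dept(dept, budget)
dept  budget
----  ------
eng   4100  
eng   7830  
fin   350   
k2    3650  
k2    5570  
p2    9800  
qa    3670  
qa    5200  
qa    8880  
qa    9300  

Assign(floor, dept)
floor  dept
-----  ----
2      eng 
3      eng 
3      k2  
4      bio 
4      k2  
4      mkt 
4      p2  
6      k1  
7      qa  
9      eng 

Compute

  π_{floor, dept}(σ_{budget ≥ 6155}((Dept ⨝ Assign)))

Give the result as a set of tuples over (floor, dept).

Natural join on dept: {(eng, 4100, 2), (eng, 4100, 3), (eng, 4100, 9), (eng, 7830, 2), (eng, 7830, 3), (eng, 7830, 9), (k2, 3650, 3), (k2, 3650, 4), (k2, 5570, 3), (k2, 5570, 4), (p2, 9800, 4), (qa, 3670, 7), (qa, 5200, 7), (qa, 8880, 7), (qa, 9300, 7)}
Apply σ_{budget ≥ 6155}; surviving tuples: {(eng, 7830, 2), (eng, 7830, 3), (eng, 7830, 9), (p2, 9800, 4), (qa, 8880, 7), (qa, 9300, 7)}
Keep only column(s) floor, dept (1 duplicate(s) eliminated): {(2, eng), (3, eng), (4, p2), (7, qa), (9, eng)}

{(2, eng), (3, eng), (4, p2), (7, qa), (9, eng)}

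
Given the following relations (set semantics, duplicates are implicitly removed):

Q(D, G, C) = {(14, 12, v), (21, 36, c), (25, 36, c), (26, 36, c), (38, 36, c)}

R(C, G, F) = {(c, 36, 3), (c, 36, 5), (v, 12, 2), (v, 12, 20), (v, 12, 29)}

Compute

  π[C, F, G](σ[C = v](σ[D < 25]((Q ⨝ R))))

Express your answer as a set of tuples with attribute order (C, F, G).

{(v, 2, 12), (v, 20, 12), (v, 29, 12)}

Q ⋈ R (natural join on G, C): {(14, 12, v, 2), (14, 12, v, 20), (14, 12, v, 29), (21, 36, c, 3), (21, 36, c, 5), (25, 36, c, 3), (25, 36, c, 5), (26, 36, c, 3), (26, 36, c, 5), (38, 36, c, 3), (38, 36, c, 5)}
Apply σ_{D < 25}; surviving tuples: {(14, 12, v, 2), (14, 12, v, 20), (14, 12, v, 29), (21, 36, c, 3), (21, 36, c, 5)}
Apply σ_{C = v}; surviving tuples: {(14, 12, v, 2), (14, 12, v, 20), (14, 12, v, 29)}
Projecting to C, F, G: {(v, 2, 12), (v, 20, 12), (v, 29, 12)}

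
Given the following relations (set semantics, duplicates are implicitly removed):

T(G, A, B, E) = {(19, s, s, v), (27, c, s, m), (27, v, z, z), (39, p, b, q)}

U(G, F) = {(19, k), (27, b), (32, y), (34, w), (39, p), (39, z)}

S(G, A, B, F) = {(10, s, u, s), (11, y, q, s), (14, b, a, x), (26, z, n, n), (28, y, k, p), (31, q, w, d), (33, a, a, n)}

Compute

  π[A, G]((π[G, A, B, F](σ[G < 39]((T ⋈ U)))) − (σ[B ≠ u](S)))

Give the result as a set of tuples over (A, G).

{(c, 27), (s, 19), (v, 27)}

Natural join on G: {(19, s, s, v, k), (27, c, s, m, b), (27, v, z, z, b), (39, p, b, q, p), (39, p, b, q, z)}
σ[G < 39]: keep tuples satisfying G < 39 → {(19, s, s, v, k), (27, c, s, m, b), (27, v, z, z, b)}
π_{G, A, B, F} gives {(19, s, s, k), (27, c, s, b), (27, v, z, b)}.
σ[B ≠ u]: keep tuples satisfying B ≠ u → {(11, y, q, s), (14, b, a, x), (26, z, n, n), (28, y, k, p), (31, q, w, d), (33, a, a, n)}
Taking the difference: {(19, s, s, k), (27, c, s, b), (27, v, z, b)}
π_{A, G} gives {(c, 27), (s, 19), (v, 27)}.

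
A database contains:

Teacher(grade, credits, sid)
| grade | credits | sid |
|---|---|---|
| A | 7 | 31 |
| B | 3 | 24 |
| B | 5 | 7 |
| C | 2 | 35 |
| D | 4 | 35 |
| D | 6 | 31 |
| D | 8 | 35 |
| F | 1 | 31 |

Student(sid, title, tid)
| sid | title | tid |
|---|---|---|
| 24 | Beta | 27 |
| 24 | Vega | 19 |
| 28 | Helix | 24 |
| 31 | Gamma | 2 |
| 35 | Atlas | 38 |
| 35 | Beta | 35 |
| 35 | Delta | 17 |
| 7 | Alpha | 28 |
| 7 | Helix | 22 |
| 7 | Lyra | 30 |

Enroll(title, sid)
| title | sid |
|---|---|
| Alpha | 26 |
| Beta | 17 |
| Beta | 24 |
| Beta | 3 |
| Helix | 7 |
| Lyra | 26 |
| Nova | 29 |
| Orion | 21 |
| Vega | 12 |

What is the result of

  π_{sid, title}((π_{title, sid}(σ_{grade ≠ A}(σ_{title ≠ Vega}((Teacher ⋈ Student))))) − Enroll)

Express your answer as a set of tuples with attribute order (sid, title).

{(31, Gamma), (35, Atlas), (35, Beta), (35, Delta), (7, Alpha), (7, Lyra)}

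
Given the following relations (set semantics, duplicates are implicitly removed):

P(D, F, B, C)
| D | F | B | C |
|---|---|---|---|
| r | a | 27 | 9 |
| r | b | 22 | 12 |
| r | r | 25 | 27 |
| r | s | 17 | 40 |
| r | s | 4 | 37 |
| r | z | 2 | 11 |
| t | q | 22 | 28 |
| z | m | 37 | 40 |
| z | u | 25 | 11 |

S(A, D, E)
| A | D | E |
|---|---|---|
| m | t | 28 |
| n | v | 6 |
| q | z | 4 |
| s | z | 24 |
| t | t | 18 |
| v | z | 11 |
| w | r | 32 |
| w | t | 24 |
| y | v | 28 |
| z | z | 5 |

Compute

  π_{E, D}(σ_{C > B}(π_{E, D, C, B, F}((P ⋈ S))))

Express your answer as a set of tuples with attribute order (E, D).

{(11, z), (18, t), (24, t), (24, z), (28, t), (32, r), (4, z), (5, z)}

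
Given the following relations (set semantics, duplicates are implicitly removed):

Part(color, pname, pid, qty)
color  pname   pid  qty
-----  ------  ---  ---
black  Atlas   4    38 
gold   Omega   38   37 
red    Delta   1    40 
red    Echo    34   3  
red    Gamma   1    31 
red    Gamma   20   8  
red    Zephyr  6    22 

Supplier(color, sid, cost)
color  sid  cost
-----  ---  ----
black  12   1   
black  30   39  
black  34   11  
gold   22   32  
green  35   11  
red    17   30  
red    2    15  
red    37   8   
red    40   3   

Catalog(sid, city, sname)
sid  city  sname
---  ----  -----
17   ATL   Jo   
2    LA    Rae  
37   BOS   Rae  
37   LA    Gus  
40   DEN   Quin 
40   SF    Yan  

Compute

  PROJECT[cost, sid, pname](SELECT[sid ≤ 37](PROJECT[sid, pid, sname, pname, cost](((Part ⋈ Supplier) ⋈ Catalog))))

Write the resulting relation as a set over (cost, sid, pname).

Part ⋈ Supplier (natural join on color): {(black, Atlas, 4, 38, 12, 1), (black, Atlas, 4, 38, 30, 39), (black, Atlas, 4, 38, 34, 11), (gold, Omega, 38, 37, 22, 32), (red, Delta, 1, 40, 17, 30), (red, Delta, 1, 40, 2, 15), (red, Delta, 1, 40, 37, 8), (red, Delta, 1, 40, 40, 3), (red, Echo, 34, 3, 17, 30), (red, Echo, 34, 3, 2, 15), (red, Echo, 34, 3, 37, 8), (red, Echo, 34, 3, 40, 3), (red, Gamma, 1, 31, 17, 30), (red, Gamma, 1, 31, 2, 15), (red, Gamma, 1, 31, 37, 8), (red, Gamma, 1, 31, 40, 3), (red, Gamma, 20, 8, 17, 30), (red, Gamma, 20, 8, 2, 15), (red, Gamma, 20, 8, 37, 8), (red, Gamma, 20, 8, 40, 3), (red, Zephyr, 6, 22, 17, 30), (red, Zephyr, 6, 22, 2, 15), (red, Zephyr, 6, 22, 37, 8), (red, Zephyr, 6, 22, 40, 3)}
(Part ⋈ Supplier) ⋈ Catalog (natural join on sid): {(red, Delta, 1, 40, 17, 30, ATL, Jo), (red, Delta, 1, 40, 2, 15, LA, Rae), (red, Delta, 1, 40, 37, 8, BOS, Rae), (red, Delta, 1, 40, 37, 8, LA, Gus), (red, Delta, 1, 40, 40, 3, DEN, Quin), (red, Delta, 1, 40, 40, 3, SF, Yan), (red, Echo, 34, 3, 17, 30, ATL, Jo), (red, Echo, 34, 3, 2, 15, LA, Rae), (red, Echo, 34, 3, 37, 8, BOS, Rae), (red, Echo, 34, 3, 37, 8, LA, Gus), (red, Echo, 34, 3, 40, 3, DEN, Quin), (red, Echo, 34, 3, 40, 3, SF, Yan), (red, Gamma, 1, 31, 17, 30, ATL, Jo), (red, Gamma, 1, 31, 2, 15, LA, Rae), (red, Gamma, 1, 31, 37, 8, BOS, Rae), (red, Gamma, 1, 31, 37, 8, LA, Gus), (red, Gamma, 1, 31, 40, 3, DEN, Quin), (red, Gamma, 1, 31, 40, 3, SF, Yan), (red, Gamma, 20, 8, 17, 30, ATL, Jo), (red, Gamma, 20, 8, 2, 15, LA, Rae), (red, Gamma, 20, 8, 37, 8, BOS, Rae), (red, Gamma, 20, 8, 37, 8, LA, Gus), (red, Gamma, 20, 8, 40, 3, DEN, Quin), (red, Gamma, 20, 8, 40, 3, SF, Yan), (red, Zephyr, 6, 22, 17, 30, ATL, Jo), (red, Zephyr, 6, 22, 2, 15, LA, Rae), (red, Zephyr, 6, 22, 37, 8, BOS, Rae), (red, Zephyr, 6, 22, 37, 8, LA, Gus), (red, Zephyr, 6, 22, 40, 3, DEN, Quin), (red, Zephyr, 6, 22, 40, 3, SF, Yan)}
Projecting to sid, pid, sname, pname, cost: {(17, 1, Jo, Delta, 30), (17, 1, Jo, Gamma, 30), (17, 20, Jo, Gamma, 30), (17, 34, Jo, Echo, 30), (17, 6, Jo, Zephyr, 30), (2, 1, Rae, Delta, 15), (2, 1, Rae, Gamma, 15), (2, 20, Rae, Gamma, 15), (2, 34, Rae, Echo, 15), (2, 6, Rae, Zephyr, 15), (37, 1, Gus, Delta, 8), (37, 1, Gus, Gamma, 8), (37, 1, Rae, Delta, 8), (37, 1, Rae, Gamma, 8), (37, 20, Gus, Gamma, 8), (37, 20, Rae, Gamma, 8), (37, 34, Gus, Echo, 8), (37, 34, Rae, Echo, 8), (37, 6, Gus, Zephyr, 8), (37, 6, Rae, Zephyr, 8), (40, 1, Quin, Delta, 3), (40, 1, Quin, Gamma, 3), (40, 1, Yan, Delta, 3), (40, 1, Yan, Gamma, 3), (40, 20, Quin, Gamma, 3), (40, 20, Yan, Gamma, 3), (40, 34, Quin, Echo, 3), (40, 34, Yan, Echo, 3), (40, 6, Quin, Zephyr, 3), (40, 6, Yan, Zephyr, 3)}
Apply σ_{sid ≤ 37}; surviving tuples: {(17, 1, Jo, Delta, 30), (17, 1, Jo, Gamma, 30), (17, 20, Jo, Gamma, 30), (17, 34, Jo, Echo, 30), (17, 6, Jo, Zephyr, 30), (2, 1, Rae, Delta, 15), (2, 1, Rae, Gamma, 15), (2, 20, Rae, Gamma, 15), (2, 34, Rae, Echo, 15), (2, 6, Rae, Zephyr, 15), (37, 1, Gus, Delta, 8), (37, 1, Gus, Gamma, 8), (37, 1, Rae, Delta, 8), (37, 1, Rae, Gamma, 8), (37, 20, Gus, Gamma, 8), (37, 20, Rae, Gamma, 8), (37, 34, Gus, Echo, 8), (37, 34, Rae, Echo, 8), (37, 6, Gus, Zephyr, 8), (37, 6, Rae, Zephyr, 8)}
Projecting to cost, sid, pname (8 duplicate(s) eliminated): {(15, 2, Delta), (15, 2, Echo), (15, 2, Gamma), (15, 2, Zephyr), (30, 17, Delta), (30, 17, Echo), (30, 17, Gamma), (30, 17, Zephyr), (8, 37, Delta), (8, 37, Echo), (8, 37, Gamma), (8, 37, Zephyr)}

{(15, 2, Delta), (15, 2, Echo), (15, 2, Gamma), (15, 2, Zephyr), (30, 17, Delta), (30, 17, Echo), (30, 17, Gamma), (30, 17, Zephyr), (8, 37, Delta), (8, 37, Echo), (8, 37, Gamma), (8, 37, Zephyr)}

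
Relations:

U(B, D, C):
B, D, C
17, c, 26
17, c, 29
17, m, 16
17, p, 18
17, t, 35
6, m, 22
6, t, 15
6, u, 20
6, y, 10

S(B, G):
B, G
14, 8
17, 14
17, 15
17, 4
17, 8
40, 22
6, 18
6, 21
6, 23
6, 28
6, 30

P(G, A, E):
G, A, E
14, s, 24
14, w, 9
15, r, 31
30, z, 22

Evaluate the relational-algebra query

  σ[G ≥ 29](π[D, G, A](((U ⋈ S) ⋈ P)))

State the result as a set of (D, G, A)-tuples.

{(m, 30, z), (t, 30, z), (u, 30, z), (y, 30, z)}

Natural join on B: {(17, c, 26, 14), (17, c, 26, 15), (17, c, 26, 4), (17, c, 26, 8), (17, c, 29, 14), (17, c, 29, 15), (17, c, 29, 4), (17, c, 29, 8), (17, m, 16, 14), (17, m, 16, 15), (17, m, 16, 4), (17, m, 16, 8), (17, p, 18, 14), (17, p, 18, 15), (17, p, 18, 4), (17, p, 18, 8), (17, t, 35, 14), (17, t, 35, 15), (17, t, 35, 4), (17, t, 35, 8), (6, m, 22, 18), (6, m, 22, 21), (6, m, 22, 23), (6, m, 22, 28), (6, m, 22, 30), (6, t, 15, 18), (6, t, 15, 21), (6, t, 15, 23), (6, t, 15, 28), (6, t, 15, 30), (6, u, 20, 18), (6, u, 20, 21), (6, u, 20, 23), (6, u, 20, 28), (6, u, 20, 30), (6, y, 10, 18), (6, y, 10, 21), (6, y, 10, 23), (6, y, 10, 28), (6, y, 10, 30)}
Natural join on G: {(17, c, 26, 14, s, 24), (17, c, 26, 14, w, 9), (17, c, 26, 15, r, 31), (17, c, 29, 14, s, 24), (17, c, 29, 14, w, 9), (17, c, 29, 15, r, 31), (17, m, 16, 14, s, 24), (17, m, 16, 14, w, 9), (17, m, 16, 15, r, 31), (17, p, 18, 14, s, 24), (17, p, 18, 14, w, 9), (17, p, 18, 15, r, 31), (17, t, 35, 14, s, 24), (17, t, 35, 14, w, 9), (17, t, 35, 15, r, 31), (6, m, 22, 30, z, 22), (6, t, 15, 30, z, 22), (6, u, 20, 30, z, 22), (6, y, 10, 30, z, 22)}
Projecting to D, G, A (3 duplicate(s) eliminated): {(c, 14, s), (c, 14, w), (c, 15, r), (m, 14, s), (m, 14, w), (m, 15, r), (m, 30, z), (p, 14, s), (p, 14, w), (p, 15, r), (t, 14, s), (t, 14, w), (t, 15, r), (t, 30, z), (u, 30, z), (y, 30, z)}
Apply σ_{G ≥ 29}; surviving tuples: {(m, 30, z), (t, 30, z), (u, 30, z), (y, 30, z)}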